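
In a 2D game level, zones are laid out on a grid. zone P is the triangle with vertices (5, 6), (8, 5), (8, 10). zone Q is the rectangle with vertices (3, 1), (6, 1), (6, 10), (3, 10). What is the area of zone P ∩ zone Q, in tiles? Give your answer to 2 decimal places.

The intersection is the polygon with vertices (5,6), (6,7.333), (6,5.667).
By the shoelace formula its area is 0.83.

0.83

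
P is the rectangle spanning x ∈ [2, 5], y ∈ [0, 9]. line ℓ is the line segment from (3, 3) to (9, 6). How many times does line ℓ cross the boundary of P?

1

The segment meets the boundary at (5,4).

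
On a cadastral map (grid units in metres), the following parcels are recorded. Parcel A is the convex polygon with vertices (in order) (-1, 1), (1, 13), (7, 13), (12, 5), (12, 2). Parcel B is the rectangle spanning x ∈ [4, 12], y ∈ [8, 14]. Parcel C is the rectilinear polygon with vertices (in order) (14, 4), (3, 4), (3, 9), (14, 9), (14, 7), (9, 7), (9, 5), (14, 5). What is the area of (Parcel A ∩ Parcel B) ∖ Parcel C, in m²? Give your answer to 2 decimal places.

17.00

|Parcel A ∩ Parcel B| = 22.8125.
|(Parcel A ∩ Parcel B) ∩ Parcel C| = 5.8125.
|(Parcel A ∩ Parcel B) ∖ Parcel C| = 22.8125 − 5.8125 = 17.00.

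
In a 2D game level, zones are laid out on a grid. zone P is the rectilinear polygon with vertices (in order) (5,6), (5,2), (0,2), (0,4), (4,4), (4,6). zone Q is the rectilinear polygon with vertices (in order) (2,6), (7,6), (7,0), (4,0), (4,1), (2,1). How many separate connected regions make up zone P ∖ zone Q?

1

zone P ∖ zone Q is a single connected region.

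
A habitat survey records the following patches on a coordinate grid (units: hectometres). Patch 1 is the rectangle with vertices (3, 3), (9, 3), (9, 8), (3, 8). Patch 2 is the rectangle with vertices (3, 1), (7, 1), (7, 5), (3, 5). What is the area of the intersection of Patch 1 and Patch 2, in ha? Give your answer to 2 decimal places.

8.00

|Patch 1∩Patch 2|: x∈[3,7], y∈[3,5] → 4·2 = 8.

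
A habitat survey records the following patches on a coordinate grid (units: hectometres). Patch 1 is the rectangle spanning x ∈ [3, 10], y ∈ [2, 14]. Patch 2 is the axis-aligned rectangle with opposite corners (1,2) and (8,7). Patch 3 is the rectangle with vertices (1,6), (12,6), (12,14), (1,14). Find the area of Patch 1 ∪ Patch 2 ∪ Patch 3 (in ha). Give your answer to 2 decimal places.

124.00

By inclusion–exclusion:
Individual areas: |Patch 1| = 84, |Patch 2| = 35, |Patch 3| = 88.
|Patch 1∩Patch 2|: x∈[3,8], y∈[2,7] → 5·5 = 25.
|Patch 1∩Patch 3|: x∈[3,10], y∈[6,14] → 7·8 = 56.
|Patch 2∩Patch 3|: x∈[1,8], y∈[6,7] → 7·1 = 7.
|Patch 1∩Patch 2∩Patch 3| = 5.
|Patch 1 ∪ Patch 2 ∪ Patch 3| = 207 − 88 + 5 = 124.00.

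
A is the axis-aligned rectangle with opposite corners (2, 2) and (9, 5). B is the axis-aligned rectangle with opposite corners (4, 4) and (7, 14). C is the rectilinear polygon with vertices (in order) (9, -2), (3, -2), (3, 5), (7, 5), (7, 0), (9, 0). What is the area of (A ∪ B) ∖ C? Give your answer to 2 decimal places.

36.00

|A ∪ B| = 48.
|(A ∪ B) ∩ C| = 12.
|(A ∪ B) ∖ C| = 48 − 12 = 36.00.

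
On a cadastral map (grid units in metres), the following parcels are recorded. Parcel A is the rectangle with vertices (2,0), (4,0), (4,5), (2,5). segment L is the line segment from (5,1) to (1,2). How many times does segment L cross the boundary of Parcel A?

2

The segment meets the boundary at (4,1.25), (2,1.75).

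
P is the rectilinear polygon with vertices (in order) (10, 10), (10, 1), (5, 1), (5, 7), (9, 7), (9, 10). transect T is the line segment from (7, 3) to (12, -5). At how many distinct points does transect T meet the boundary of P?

The segment meets the boundary at (8.25,1).

1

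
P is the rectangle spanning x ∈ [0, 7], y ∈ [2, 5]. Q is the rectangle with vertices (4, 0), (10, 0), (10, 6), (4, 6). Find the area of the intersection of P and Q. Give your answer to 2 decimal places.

9.00

|P∩Q|: x∈[4,7], y∈[2,5] → 3·3 = 9.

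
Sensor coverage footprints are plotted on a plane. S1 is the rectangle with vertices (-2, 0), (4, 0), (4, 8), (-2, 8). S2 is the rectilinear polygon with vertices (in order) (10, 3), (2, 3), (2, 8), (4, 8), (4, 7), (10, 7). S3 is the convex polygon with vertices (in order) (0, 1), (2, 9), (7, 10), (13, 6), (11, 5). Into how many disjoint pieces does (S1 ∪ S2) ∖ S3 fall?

2

(S1 ∪ S2) ∖ S3 splits into 2 disjoint pieces (area 29.0341, area 3.6818).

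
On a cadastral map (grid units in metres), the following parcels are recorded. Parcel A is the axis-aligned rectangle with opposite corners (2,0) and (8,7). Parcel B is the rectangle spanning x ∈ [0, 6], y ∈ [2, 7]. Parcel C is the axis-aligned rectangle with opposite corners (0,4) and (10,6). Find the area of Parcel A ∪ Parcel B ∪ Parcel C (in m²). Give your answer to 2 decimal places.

By inclusion–exclusion:
Individual areas: |Parcel A| = 42, |Parcel B| = 30, |Parcel C| = 20.
|Parcel A∩Parcel B|: x∈[2,6], y∈[2,7] → 4·5 = 20.
|Parcel A∩Parcel C|: x∈[2,8], y∈[4,6] → 6·2 = 12.
|Parcel B∩Parcel C|: x∈[0,6], y∈[4,6] → 6·2 = 12.
|Parcel A∩Parcel B∩Parcel C| = 8.
|Parcel A ∪ Parcel B ∪ Parcel C| = 92 − 44 + 8 = 56.00.

56.00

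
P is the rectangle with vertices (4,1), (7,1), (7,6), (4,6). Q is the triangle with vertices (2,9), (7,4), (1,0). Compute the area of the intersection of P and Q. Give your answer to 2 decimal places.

The intersection is the polygon with vertices (4,6), (5,6), (7,4), (4,2).
By the shoelace formula its area is 7.00.

7.00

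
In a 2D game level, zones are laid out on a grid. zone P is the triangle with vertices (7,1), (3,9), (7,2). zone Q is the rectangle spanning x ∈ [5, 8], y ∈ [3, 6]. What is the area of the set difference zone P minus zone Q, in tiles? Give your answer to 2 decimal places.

1.21

|zone P| = 2, |zone P∩zone Q| = 0.7857.
|zone P ∖ zone Q| = |zone P| − |zone P∩zone Q| = 2 − 0.7857 = 1.21.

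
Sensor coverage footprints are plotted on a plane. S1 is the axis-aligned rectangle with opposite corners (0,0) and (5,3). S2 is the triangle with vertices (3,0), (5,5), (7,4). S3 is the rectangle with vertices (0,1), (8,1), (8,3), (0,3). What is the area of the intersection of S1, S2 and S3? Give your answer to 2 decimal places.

The intersection is the polygon with vertices (5,2), (4,1), (3.4,1), (4.2,3), (5,3).
By the shoelace formula its area is 1.90.

1.90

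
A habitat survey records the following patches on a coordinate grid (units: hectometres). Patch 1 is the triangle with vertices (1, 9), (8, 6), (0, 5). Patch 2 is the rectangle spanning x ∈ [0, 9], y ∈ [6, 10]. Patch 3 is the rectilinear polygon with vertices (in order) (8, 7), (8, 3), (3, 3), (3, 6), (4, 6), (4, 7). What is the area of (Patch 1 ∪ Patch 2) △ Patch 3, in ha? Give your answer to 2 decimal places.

47.75

|Patch 1 ∪ Patch 2| = 39.875.
|(Patch 1 ∪ Patch 2) ∩ Patch 3| = 5.5625.
|(Patch 1 ∪ Patch 2) △ Patch 3| = 39.875 + 19 − 11.125 = 47.75.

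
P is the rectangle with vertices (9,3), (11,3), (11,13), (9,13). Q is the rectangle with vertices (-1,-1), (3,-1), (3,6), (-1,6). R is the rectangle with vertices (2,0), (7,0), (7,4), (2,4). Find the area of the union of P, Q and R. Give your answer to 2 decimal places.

By inclusion–exclusion:
Individual areas: |P| = 20, |Q| = 28, |R| = 20.
|P∩Q| = 0 (no overlap).
|P∩R| = 0 (no overlap).
|Q∩R|: x∈[2,3], y∈[0,4] → 1·4 = 4.
|P∩Q∩R| = 0.
|P ∪ Q ∪ R| = 68 − 4 + 0 = 64.00.

64.00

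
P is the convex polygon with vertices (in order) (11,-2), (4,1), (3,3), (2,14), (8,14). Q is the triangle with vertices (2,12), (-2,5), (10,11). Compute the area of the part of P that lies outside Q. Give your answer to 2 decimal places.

|P| = 95, |P∩Q| = 17.4489.
|P ∖ Q| = |P| − |P∩Q| = 95 − 17.4489 = 77.55.

77.55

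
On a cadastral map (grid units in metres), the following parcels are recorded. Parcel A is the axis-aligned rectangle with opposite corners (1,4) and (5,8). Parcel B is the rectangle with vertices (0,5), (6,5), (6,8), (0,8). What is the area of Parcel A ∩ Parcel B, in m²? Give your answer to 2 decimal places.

|Parcel A∩Parcel B|: x∈[1,5], y∈[5,8] → 4·3 = 12.

12.00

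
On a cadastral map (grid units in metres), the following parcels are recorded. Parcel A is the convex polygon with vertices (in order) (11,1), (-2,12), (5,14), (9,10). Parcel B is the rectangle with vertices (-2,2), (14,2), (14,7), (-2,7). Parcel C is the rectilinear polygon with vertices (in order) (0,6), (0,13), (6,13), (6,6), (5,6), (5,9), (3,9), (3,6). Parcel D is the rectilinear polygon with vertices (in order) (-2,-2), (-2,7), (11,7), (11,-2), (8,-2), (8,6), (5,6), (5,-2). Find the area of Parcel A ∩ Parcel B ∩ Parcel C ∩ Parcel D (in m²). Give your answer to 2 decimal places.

1.00

The intersection is the polygon with vertices (6,6), (5.091,6), (5,6.077), (5,7), (6,7).
By the shoelace formula its area is 1.00.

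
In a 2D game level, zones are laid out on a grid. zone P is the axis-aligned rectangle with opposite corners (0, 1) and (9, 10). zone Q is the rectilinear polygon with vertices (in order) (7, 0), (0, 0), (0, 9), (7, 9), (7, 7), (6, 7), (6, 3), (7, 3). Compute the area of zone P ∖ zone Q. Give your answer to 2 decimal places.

|zone P| = 81, |zone P∩zone Q| = 52.
|zone P ∖ zone Q| = |zone P| − |zone P∩zone Q| = 81 − 52 = 29.00.

29.00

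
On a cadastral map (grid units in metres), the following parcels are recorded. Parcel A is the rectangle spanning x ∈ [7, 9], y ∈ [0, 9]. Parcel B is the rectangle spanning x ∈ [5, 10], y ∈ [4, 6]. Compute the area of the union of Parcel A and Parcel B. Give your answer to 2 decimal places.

24.00

By inclusion–exclusion:
Individual areas: |Parcel A| = 18, |Parcel B| = 10.
|Parcel A∩Parcel B|: x∈[7,9], y∈[4,6] → 2·2 = 4.
|Parcel A ∪ Parcel B| = 28 − 4 = 24.00.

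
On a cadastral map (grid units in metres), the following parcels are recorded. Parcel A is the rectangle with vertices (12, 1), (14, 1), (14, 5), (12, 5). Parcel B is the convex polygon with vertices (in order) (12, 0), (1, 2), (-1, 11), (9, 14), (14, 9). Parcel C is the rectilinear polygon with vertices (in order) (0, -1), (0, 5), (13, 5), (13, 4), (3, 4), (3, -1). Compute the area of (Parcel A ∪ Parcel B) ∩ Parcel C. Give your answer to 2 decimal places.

The region (Parcel A ∪ Parcel B) ∩ Parcel C is the polygon with vertices (1,2), (0.333,5), (13,5), (13,4), (3,4), (3,1.636).
By the shoelace formula its area is 17.36.

17.36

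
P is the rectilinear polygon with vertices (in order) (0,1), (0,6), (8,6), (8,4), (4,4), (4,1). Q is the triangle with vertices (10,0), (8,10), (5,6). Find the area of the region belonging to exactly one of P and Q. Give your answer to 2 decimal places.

|P| = 28, |Q| = 19, |P∩Q| = 4.3333.
|P △ Q| = |P| + |Q| − 2·|P∩Q| = 28 + 19 − 8.6667 = 38.33.

38.33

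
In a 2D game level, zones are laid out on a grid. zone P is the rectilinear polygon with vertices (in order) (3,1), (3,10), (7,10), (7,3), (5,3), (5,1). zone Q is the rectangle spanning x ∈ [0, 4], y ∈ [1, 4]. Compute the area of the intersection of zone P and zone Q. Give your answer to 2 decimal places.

3.00

The intersection is the polygon with vertices (3,4), (4,4), (4,1), (3,1).
By the shoelace formula its area is 3.00.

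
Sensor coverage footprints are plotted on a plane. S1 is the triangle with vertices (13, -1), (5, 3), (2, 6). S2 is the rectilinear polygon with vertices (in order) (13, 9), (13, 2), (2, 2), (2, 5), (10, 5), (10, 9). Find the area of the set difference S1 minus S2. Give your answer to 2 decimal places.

|S1| = 6, |S1∩S2| = 3.7857.
|S1 ∖ S2| = |S1| − |S1∩S2| = 6 − 3.7857 = 2.21.

2.21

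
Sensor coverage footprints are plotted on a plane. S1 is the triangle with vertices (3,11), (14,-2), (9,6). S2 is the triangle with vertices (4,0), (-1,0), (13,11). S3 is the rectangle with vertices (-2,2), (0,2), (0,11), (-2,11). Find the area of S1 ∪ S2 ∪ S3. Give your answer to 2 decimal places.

By inclusion–exclusion:
Individual areas: |S1| = 11.5, |S2| = 27.5, |S3| = 18.
|S1∩S2| = 1.8905.
|S1∩S3| = 0.
|S2∩S3| = 0.
|S1∩S2∩S3| = 0.
|S1 ∪ S2 ∪ S3| = 57 − 1.8905 + 0 = 55.11.

55.11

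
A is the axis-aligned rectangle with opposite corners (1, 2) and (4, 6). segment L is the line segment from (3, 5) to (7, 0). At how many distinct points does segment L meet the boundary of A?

The segment meets the boundary at (4,3.75).

1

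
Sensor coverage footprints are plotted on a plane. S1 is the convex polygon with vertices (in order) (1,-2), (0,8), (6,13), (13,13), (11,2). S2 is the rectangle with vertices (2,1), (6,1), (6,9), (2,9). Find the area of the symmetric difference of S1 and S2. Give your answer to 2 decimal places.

104.00

|S1| = 136, |S2| = 32, |S1∩S2| = 32.
|S1 △ S2| = |S1| + |S2| − 2·|S1∩S2| = 136 + 32 − 64 = 104.00.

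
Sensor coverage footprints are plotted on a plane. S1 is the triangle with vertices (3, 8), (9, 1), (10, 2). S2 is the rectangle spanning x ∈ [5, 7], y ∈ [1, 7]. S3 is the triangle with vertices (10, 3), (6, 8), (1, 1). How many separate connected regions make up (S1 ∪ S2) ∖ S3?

5

(S1 ∪ S2) ∖ S3 splits into 5 disjoint pieces (area 0.4712, area 0.0571, area 0.025, area 2.0634, area 2.2222).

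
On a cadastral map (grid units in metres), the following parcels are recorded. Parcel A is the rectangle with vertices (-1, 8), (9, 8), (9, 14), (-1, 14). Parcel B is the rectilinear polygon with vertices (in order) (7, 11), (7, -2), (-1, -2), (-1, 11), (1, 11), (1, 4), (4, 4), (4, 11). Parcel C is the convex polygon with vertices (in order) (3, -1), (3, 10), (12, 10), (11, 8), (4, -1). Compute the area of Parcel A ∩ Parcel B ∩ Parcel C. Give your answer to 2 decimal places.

The intersection is the polygon with vertices (4,10), (7,10), (7,8), (4,8).
By the shoelace formula its area is 6.00.

6.00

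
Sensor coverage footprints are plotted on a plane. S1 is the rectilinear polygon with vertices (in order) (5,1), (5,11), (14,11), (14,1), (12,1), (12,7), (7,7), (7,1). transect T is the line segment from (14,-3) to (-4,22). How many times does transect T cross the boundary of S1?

The segment meets the boundary at (5,9.5), (7,6.722).

2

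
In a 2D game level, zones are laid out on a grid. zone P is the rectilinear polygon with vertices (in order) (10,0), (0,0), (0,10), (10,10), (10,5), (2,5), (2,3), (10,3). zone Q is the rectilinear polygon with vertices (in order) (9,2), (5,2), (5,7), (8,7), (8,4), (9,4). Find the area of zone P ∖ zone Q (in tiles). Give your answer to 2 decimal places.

|zone P| = 84, |zone P∩zone Q| = 10.
|zone P ∖ zone Q| = |zone P| − |zone P∩zone Q| = 84 − 10 = 74.00.

74.00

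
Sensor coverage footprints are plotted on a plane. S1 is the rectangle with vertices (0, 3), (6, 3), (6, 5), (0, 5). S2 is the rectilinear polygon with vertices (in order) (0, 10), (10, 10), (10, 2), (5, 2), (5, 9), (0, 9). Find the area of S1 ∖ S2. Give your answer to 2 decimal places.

|S1| = 12, |S1∩S2| = 2.
|S1 ∖ S2| = |S1| − |S1∩S2| = 12 − 2 = 10.00.

10.00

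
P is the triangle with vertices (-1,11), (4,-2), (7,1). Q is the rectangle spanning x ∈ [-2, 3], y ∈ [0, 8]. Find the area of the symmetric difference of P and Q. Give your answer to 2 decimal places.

49.14

|P| = 27, |Q| = 40, |P∩Q| = 8.9308.
|P △ Q| = |P| + |Q| − 2·|P∩Q| = 27 + 40 − 17.8615 = 49.14.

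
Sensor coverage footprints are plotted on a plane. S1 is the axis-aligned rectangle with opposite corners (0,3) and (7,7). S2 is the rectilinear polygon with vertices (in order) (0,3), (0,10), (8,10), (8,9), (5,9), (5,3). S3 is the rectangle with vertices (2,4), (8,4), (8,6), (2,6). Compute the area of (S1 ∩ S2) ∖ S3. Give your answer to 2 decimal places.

14.00

|S1 ∩ S2| = 20.
|(S1 ∩ S2) ∩ S3| = 6.
|(S1 ∩ S2) ∖ S3| = 20 − 6 = 14.00.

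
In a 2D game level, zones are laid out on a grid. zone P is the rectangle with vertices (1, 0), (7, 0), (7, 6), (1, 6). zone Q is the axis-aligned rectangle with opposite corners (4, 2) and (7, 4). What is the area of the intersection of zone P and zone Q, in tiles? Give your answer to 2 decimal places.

6.00

|zone P∩zone Q|: x∈[4,7], y∈[2,4] → 3·2 = 6.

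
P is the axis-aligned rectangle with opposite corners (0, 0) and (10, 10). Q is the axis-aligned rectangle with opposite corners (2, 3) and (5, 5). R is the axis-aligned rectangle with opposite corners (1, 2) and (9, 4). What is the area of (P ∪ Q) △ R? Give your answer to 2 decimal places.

|P ∪ Q| = 100.
|(P ∪ Q) ∩ R| = 16.
|(P ∪ Q) △ R| = 100 + 16 − 32 = 84.00.

84.00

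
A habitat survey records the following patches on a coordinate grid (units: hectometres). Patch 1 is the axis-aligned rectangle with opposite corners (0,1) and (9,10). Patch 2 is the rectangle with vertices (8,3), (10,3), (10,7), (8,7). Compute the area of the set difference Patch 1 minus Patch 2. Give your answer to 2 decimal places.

|Patch 1∩Patch 2|: x∈[8,9], y∈[3,7] → 1·4 = 4.
|Patch 1| = 81.
|Patch 1 ∖ Patch 2| = |Patch 1| − |Patch 1∩Patch 2| = 81 − 4 = 77.00.

77.00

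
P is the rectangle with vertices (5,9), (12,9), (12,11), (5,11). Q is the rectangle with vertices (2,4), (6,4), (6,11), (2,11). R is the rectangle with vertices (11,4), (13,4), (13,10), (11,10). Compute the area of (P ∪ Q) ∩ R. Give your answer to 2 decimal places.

The region (P ∪ Q) ∩ R is the polygon with vertices (12,9), (11,9), (11,10), (12,10).
By the shoelace formula its area is 1.00.

1.00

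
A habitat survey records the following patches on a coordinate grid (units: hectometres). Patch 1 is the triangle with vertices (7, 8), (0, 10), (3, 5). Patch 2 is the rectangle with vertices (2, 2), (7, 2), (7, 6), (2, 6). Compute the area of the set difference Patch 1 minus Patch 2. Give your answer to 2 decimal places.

13.53

|Patch 1| = 14.5, |Patch 1∩Patch 2| = 0.9667.
|Patch 1 ∖ Patch 2| = |Patch 1| − |Patch 1∩Patch 2| = 14.5 − 0.9667 = 13.53.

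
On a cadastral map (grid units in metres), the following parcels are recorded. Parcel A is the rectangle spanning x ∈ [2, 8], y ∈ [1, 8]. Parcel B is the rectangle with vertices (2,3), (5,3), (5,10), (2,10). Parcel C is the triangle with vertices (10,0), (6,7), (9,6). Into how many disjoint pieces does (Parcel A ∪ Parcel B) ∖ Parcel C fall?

(Parcel A ∪ Parcel B) ∖ Parcel C is a single connected region.

1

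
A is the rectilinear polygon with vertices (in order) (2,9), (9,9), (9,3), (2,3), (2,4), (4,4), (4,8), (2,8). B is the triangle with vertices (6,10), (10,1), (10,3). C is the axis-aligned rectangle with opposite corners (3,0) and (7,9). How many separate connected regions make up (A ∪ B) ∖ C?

4

(A ∪ B) ∖ C splits into 4 disjoint pieces (area 0.0635, area 13.75, area 1, area 1).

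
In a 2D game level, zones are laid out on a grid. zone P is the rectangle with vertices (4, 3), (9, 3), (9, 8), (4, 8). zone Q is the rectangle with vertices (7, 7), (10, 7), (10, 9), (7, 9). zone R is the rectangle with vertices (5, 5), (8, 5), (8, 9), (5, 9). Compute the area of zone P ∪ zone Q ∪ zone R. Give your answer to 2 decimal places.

31.00

By inclusion–exclusion:
Individual areas: |zone P| = 25, |zone Q| = 6, |zone R| = 12.
|zone P∩zone Q|: x∈[7,9], y∈[7,8] → 2·1 = 2.
|zone P∩zone R|: x∈[5,8], y∈[5,8] → 3·3 = 9.
|zone Q∩zone R|: x∈[7,8], y∈[7,9] → 1·2 = 2.
|zone P∩zone Q∩zone R| = 1.
|zone P ∪ zone Q ∪ zone R| = 43 − 13 + 1 = 31.00.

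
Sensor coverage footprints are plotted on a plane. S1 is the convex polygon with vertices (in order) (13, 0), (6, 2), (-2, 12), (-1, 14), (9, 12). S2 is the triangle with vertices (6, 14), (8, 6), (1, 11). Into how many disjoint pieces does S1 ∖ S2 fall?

1

S1 ∖ S2 is a single connected region.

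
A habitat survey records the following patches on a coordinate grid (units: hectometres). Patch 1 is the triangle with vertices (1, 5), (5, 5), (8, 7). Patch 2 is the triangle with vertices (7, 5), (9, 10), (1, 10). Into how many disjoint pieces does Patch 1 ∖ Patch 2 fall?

Patch 1 ∖ Patch 2 splits into 2 disjoint pieces (area 3.089, area 0.0117).

2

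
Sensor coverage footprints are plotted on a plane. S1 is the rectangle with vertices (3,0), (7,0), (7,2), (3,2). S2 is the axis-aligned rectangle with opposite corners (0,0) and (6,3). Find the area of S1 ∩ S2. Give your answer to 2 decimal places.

|S1∩S2|: x∈[3,6], y∈[0,2] → 3·2 = 6.

6.00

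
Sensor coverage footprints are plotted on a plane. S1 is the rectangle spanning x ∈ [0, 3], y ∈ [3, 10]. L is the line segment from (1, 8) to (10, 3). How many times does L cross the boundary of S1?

1

The segment meets the boundary at (3,6.889).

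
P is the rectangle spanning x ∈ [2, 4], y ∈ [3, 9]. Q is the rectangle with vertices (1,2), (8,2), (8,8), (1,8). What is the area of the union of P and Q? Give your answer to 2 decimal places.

By inclusion–exclusion:
Individual areas: |P| = 12, |Q| = 42.
|P∩Q|: x∈[2,4], y∈[3,8] → 2·5 = 10.
|P ∪ Q| = 54 − 10 = 44.00.

44.00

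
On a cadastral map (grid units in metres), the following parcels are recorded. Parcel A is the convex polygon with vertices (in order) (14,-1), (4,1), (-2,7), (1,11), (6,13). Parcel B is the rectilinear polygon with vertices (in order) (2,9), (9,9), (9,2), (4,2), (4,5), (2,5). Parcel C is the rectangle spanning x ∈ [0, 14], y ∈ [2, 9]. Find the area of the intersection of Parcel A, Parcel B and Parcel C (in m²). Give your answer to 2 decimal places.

42.55

The intersection is the polygon with vertices (9,2), (4,2), (4,5), (2,5), (2,9), (8.286,9), (9,7.75).
By the shoelace formula its area is 42.55.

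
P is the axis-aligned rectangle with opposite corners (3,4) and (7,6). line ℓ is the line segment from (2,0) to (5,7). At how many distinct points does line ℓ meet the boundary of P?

The segment meets the boundary at (4.571,6), (3.714,4).

2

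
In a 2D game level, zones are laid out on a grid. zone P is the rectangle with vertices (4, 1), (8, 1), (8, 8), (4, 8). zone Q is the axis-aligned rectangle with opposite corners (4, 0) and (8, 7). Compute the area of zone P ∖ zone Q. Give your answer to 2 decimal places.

|zone P∩zone Q|: x∈[4,8], y∈[1,7] → 4·6 = 24.
|zone P| = 28.
|zone P ∖ zone Q| = |zone P| − |zone P∩zone Q| = 28 − 24 = 4.00.

4.00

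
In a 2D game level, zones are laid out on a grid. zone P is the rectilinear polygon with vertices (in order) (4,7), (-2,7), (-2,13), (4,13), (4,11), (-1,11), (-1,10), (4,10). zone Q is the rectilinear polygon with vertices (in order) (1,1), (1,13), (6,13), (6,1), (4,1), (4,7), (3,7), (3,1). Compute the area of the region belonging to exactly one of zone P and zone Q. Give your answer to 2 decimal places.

|zone P| = 31, |zone Q| = 54, |zone P∩zone Q| = 15.
|zone P △ zone Q| = |zone P| + |zone Q| − 2·|zone P∩zone Q| = 31 + 54 − 30 = 55.00.

55.00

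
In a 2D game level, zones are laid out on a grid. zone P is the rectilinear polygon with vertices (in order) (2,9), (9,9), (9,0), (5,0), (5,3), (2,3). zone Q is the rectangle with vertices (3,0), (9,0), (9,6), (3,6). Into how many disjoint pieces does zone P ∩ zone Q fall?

zone P ∩ zone Q is a single connected region.

1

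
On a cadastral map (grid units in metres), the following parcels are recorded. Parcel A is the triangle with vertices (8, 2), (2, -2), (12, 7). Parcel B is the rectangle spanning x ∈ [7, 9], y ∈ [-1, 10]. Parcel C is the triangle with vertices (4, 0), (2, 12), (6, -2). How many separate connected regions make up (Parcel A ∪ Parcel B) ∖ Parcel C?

2

(Parcel A ∪ Parcel B) ∖ Parcel C splits into 2 disjoint pieces (area 0.5895, area 25.2444).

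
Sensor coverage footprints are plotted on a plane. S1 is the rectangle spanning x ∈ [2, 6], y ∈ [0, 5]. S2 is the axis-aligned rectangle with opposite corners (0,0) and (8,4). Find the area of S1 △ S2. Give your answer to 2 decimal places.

20.00

|S1∩S2|: x∈[2,6], y∈[0,4] → 4·4 = 16.
|S1 △ S2| = |S1| + |S2| − 2·|S1∩S2| = 20 + 32 − 32 = 20.00.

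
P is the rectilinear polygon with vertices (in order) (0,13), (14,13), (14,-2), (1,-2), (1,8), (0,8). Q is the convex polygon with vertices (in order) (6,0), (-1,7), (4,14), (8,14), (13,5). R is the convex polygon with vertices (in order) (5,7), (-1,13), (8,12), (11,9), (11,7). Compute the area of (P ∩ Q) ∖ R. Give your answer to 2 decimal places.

|P ∩ Q| = 105.6651.
|(P ∩ Q) ∩ R| = 37.4882.
|(P ∩ Q) ∖ R| = 105.6651 − 37.4882 = 68.18.

68.18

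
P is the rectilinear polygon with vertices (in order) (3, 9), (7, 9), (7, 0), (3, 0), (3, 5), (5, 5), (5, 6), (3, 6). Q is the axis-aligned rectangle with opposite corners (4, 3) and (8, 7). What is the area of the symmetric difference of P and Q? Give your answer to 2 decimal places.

|P| = 34, |Q| = 16, |P∩Q| = 11.
|P △ Q| = |P| + |Q| − 2·|P∩Q| = 34 + 16 − 22 = 28.00.

28.00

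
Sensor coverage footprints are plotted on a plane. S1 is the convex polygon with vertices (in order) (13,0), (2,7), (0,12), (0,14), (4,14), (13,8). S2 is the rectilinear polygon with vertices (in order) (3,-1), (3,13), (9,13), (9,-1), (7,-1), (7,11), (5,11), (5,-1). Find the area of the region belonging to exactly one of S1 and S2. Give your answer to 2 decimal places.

|S1| = 97.5, |S2| = 60, |S1∩S2| = 34.0985.
|S1 △ S2| = |S1| + |S2| − 2·|S1∩S2| = 97.5 + 60 − 68.197 = 89.30.

89.30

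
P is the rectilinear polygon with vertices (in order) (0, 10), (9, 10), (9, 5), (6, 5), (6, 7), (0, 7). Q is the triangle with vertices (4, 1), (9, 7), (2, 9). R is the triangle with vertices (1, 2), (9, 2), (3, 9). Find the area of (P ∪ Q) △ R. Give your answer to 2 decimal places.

44.54

|P ∪ Q| = 48.1667.
|(P ∪ Q) ∩ R| = 15.8115.
|(P ∪ Q) △ R| = 48.1667 + 28 − 31.6229 = 44.54.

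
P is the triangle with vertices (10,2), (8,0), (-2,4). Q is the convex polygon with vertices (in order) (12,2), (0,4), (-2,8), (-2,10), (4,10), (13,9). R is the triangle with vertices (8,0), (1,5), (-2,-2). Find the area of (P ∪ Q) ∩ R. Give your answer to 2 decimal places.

7.60

|P ∪ Q| = 106.
|(P ∪ Q) ∩ R| = 7.60.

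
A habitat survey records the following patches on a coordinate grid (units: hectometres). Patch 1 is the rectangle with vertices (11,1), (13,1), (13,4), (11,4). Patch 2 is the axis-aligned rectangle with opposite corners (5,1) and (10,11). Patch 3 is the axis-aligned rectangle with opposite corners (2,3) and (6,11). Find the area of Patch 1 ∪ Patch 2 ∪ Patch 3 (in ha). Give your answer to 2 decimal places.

80.00

By inclusion–exclusion:
Individual areas: |Patch 1| = 6, |Patch 2| = 50, |Patch 3| = 32.
|Patch 1∩Patch 2| = 0 (no overlap).
|Patch 1∩Patch 3| = 0 (no overlap).
|Patch 2∩Patch 3|: x∈[5,6], y∈[3,11] → 1·8 = 8.
|Patch 1∩Patch 2∩Patch 3| = 0.
|Patch 1 ∪ Patch 2 ∪ Patch 3| = 88 − 8 + 0 = 80.00.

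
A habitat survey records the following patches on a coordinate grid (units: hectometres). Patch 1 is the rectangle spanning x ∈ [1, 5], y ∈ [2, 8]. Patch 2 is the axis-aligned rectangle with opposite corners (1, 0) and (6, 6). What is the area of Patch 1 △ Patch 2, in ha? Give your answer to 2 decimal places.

22.00

|Patch 1∩Patch 2|: x∈[1,5], y∈[2,6] → 4·4 = 16.
|Patch 1 △ Patch 2| = |Patch 1| + |Patch 2| − 2·|Patch 1∩Patch 2| = 24 + 30 − 32 = 22.00.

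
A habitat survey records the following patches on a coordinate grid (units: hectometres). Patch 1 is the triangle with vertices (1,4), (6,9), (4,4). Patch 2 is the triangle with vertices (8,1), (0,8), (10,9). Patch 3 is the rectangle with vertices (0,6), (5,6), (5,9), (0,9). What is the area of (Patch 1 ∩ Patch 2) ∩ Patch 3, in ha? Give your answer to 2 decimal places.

1.95

The region (Patch 1 ∩ Patch 2) ∩ Patch 3 is the polygon with vertices (4.8,6), (3,6), (5,8), (5,6.5).
By the shoelace formula its area is 1.95.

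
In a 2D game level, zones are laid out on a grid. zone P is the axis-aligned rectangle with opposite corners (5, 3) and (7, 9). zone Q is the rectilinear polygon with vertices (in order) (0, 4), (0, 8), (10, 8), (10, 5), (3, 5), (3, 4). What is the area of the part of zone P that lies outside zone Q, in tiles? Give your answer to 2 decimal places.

6.00

|zone P| = 12, |zone P∩zone Q| = 6.
|zone P ∖ zone Q| = |zone P| − |zone P∩zone Q| = 12 − 6 = 6.00.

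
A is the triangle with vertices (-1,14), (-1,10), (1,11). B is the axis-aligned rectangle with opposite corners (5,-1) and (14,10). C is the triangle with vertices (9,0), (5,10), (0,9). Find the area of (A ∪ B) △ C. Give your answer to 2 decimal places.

|A ∪ B| = 103.
|(A ∪ B) ∩ C| = 12.
|(A ∪ B) △ C| = 103 + 27 − 24 = 106.00.

106.00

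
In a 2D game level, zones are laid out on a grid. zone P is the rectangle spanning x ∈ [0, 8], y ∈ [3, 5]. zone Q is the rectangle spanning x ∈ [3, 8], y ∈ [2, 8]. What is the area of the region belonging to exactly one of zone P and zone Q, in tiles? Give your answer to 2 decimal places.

|zone P∩zone Q|: x∈[3,8], y∈[3,5] → 5·2 = 10.
|zone P △ zone Q| = |zone P| + |zone Q| − 2·|zone P∩zone Q| = 16 + 30 − 20 = 26.00.

26.00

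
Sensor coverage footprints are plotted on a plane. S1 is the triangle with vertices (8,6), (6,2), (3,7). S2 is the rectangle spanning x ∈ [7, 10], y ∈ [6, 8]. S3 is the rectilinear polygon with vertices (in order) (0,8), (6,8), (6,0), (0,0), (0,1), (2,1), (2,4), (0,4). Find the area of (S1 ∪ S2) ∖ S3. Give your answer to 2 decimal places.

10.30

|S1 ∪ S2| = 16.9.
|(S1 ∪ S2) ∩ S3| = 6.6.
|(S1 ∪ S2) ∖ S3| = 16.9 − 6.6 = 10.30.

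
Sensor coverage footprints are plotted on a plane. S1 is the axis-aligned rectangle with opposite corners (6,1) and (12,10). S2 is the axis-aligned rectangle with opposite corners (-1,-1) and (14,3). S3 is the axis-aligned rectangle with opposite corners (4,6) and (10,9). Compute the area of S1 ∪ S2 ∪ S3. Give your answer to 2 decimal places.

108.00

By inclusion–exclusion:
Individual areas: |S1| = 54, |S2| = 60, |S3| = 18.
|S1∩S2|: x∈[6,12], y∈[1,3] → 6·2 = 12.
|S1∩S3|: x∈[6,10], y∈[6,9] → 4·3 = 12.
|S2∩S3| = 0 (no overlap).
|S1∩S2∩S3| = 0.
|S1 ∪ S2 ∪ S3| = 132 − 24 + 0 = 108.00.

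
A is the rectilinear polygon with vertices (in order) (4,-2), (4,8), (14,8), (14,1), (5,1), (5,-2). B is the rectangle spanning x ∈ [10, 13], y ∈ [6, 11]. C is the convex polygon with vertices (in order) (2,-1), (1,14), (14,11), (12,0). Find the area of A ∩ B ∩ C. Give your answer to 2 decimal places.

6.00

The intersection is the polygon with vertices (13,6), (10,6), (10,8), (13,8).
By the shoelace formula its area is 6.00.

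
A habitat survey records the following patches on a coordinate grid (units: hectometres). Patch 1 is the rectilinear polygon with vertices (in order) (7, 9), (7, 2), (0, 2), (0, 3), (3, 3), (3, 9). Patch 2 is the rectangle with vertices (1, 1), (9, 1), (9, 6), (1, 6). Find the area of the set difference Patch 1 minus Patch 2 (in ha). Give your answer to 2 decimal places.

|Patch 1| = 31, |Patch 1∩Patch 2| = 18.
|Patch 1 ∖ Patch 2| = |Patch 1| − |Patch 1∩Patch 2| = 31 − 18 = 13.00.

13.00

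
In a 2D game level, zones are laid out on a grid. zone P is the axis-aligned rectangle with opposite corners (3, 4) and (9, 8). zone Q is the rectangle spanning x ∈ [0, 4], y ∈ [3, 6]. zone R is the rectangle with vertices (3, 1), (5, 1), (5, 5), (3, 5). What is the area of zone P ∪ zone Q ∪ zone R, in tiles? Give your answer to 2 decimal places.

By inclusion–exclusion:
Individual areas: |zone P| = 24, |zone Q| = 12, |zone R| = 8.
|zone P∩zone Q|: x∈[3,4], y∈[4,6] → 1·2 = 2.
|zone P∩zone R|: x∈[3,5], y∈[4,5] → 2·1 = 2.
|zone Q∩zone R|: x∈[3,4], y∈[3,5] → 1·2 = 2.
|zone P∩zone Q∩zone R| = 1.
|zone P ∪ zone Q ∪ zone R| = 44 − 6 + 1 = 39.00.

39.00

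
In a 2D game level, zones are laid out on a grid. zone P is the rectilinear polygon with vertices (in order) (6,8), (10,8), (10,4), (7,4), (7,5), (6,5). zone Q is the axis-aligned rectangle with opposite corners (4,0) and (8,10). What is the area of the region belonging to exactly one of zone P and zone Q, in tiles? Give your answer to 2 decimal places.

41.00

|zone P| = 15, |zone Q| = 40, |zone P∩zone Q| = 7.
|zone P △ zone Q| = |zone P| + |zone Q| − 2·|zone P∩zone Q| = 15 + 40 − 14 = 41.00.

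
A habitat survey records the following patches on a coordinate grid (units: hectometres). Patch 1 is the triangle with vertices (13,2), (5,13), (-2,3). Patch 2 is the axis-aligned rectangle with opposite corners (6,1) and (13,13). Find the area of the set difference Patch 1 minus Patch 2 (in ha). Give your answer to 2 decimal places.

|Patch 1| = 78.5, |Patch 1∩Patch 2| = 32.0542.
|Patch 1 ∖ Patch 2| = |Patch 1| − |Patch 1∩Patch 2| = 78.5 − 32.0542 = 46.45.

46.45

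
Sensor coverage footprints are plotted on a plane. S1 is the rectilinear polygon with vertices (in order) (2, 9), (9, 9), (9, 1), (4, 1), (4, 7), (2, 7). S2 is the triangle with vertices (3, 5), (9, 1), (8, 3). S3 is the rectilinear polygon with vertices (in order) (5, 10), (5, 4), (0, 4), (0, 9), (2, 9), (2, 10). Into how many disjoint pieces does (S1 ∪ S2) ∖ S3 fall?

(S1 ∪ S2) ∖ S3 is a single connected region.

1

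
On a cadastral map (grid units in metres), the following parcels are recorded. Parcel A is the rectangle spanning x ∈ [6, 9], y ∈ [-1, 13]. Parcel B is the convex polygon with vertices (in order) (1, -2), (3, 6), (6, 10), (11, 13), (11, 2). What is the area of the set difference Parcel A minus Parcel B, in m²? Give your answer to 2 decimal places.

|Parcel A| = 42, |Parcel A∩Parcel B| = 30.9.
|Parcel A ∖ Parcel B| = |Parcel A| − |Parcel A∩Parcel B| = 42 − 30.9 = 11.10.

11.10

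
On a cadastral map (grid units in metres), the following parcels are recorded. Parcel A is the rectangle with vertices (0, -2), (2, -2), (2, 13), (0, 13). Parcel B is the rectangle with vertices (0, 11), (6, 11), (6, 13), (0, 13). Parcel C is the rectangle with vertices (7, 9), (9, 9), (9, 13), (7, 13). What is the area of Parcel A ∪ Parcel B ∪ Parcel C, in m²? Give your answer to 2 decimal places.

46.00

By inclusion–exclusion:
Individual areas: |Parcel A| = 30, |Parcel B| = 12, |Parcel C| = 8.
|Parcel A∩Parcel B|: x∈[0,2], y∈[11,13] → 2·2 = 4.
|Parcel A∩Parcel C| = 0 (no overlap).
|Parcel B∩Parcel C| = 0 (no overlap).
|Parcel A∩Parcel B∩Parcel C| = 0.
|Parcel A ∪ Parcel B ∪ Parcel C| = 50 − 4 + 0 = 46.00.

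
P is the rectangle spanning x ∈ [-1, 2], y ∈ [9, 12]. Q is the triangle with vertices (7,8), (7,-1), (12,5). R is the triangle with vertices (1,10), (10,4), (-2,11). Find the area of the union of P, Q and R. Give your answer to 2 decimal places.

By inclusion–exclusion:
Individual areas: |P| = 9, |Q| = 22.5, |R| = 4.5.
|P∩Q| = 0.
|P∩R| = 1.6131.
|Q∩R| = 0.375.
|P∩Q∩R| = 0.
|P ∪ Q ∪ R| = 36 − 1.9881 + 0 = 34.01.

34.01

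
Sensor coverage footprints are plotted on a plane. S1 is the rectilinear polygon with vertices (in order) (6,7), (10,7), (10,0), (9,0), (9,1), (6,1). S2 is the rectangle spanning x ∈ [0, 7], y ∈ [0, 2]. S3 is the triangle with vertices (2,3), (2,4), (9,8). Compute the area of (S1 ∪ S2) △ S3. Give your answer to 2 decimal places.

|S1 ∪ S2| = 38.
|(S1 ∪ S2) ∩ S3| = 0.4679.
|(S1 ∪ S2) △ S3| = 38 + 3.5 − 0.9357 = 40.56.

40.56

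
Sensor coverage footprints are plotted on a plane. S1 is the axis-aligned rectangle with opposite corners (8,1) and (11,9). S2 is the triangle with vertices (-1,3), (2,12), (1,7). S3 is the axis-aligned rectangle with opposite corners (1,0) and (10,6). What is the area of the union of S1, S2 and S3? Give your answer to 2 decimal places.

71.00

By inclusion–exclusion:
Individual areas: |S1| = 24, |S2| = 3, |S3| = 54.
|S1∩S2| = 0.
|S1∩S3|: x∈[8,10], y∈[1,6] → 2·5 = 10.
|S2∩S3| = 0.
|S1∩S2∩S3| = 0.
|S1 ∪ S2 ∪ S3| = 81 − 10 + 0 = 71.00.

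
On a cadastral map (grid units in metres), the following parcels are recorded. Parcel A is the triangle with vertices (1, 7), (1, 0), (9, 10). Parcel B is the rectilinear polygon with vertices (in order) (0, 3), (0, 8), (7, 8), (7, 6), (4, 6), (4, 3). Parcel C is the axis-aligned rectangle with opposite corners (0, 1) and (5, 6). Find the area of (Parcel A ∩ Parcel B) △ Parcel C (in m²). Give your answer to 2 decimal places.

25.99

|Parcel A ∩ Parcel B| = 18.5417.
|(Parcel A ∩ Parcel B) ∩ Parcel C| = 8.775.
|(Parcel A ∩ Parcel B) △ Parcel C| = 18.5417 + 25 − 17.55 = 25.99.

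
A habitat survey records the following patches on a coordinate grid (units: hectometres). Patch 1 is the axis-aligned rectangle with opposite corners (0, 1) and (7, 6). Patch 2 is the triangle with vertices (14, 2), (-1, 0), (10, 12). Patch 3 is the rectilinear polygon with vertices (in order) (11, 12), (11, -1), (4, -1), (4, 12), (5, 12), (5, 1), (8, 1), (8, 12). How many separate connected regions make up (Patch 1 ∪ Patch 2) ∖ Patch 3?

(Patch 1 ∪ Patch 2) ∖ Patch 3 splits into 3 disjoint pieces (area 21.4121, area 22.8788, area 11.85).

3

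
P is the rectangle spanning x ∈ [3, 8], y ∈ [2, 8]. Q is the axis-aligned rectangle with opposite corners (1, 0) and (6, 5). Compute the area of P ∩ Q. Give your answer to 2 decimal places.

9.00

|P∩Q|: x∈[3,6], y∈[2,5] → 3·3 = 9.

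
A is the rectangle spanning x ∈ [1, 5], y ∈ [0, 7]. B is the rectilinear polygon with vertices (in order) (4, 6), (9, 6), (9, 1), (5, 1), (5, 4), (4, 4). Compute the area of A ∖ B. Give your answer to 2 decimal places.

26.00

|A| = 28, |A∩B| = 2.
|A ∖ B| = |A| − |A∩B| = 28 − 2 = 26.00.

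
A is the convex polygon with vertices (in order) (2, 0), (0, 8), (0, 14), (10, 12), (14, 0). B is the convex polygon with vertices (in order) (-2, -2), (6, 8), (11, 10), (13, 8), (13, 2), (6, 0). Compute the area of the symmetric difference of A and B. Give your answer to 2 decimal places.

|A| = 146, |B| = 88, |A∩B| = 72.7101.
|A △ B| = |A| + |B| − 2·|A∩B| = 146 + 88 − 145.4202 = 88.58.

88.58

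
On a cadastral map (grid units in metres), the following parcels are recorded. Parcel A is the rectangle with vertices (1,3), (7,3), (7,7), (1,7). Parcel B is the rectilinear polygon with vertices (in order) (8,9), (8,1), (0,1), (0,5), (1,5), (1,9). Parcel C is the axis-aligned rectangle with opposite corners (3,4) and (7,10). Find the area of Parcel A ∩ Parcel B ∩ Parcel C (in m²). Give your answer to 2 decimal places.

12.00

The intersection is the polygon with vertices (7,4), (3,4), (3,7), (7,7).
By the shoelace formula its area is 12.00.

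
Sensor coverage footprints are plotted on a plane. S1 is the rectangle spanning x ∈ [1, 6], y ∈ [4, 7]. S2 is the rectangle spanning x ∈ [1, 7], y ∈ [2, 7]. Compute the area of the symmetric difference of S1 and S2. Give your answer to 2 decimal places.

|S1∩S2|: x∈[1,6], y∈[4,7] → 5·3 = 15.
|S1 △ S2| = |S1| + |S2| − 2·|S1∩S2| = 15 + 30 − 30 = 15.00.

15.00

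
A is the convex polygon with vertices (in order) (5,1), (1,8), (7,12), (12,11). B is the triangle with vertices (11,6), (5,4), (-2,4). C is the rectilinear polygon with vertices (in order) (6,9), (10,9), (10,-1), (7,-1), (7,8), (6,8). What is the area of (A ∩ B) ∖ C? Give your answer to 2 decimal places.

|A ∩ B| = 4.2046.
|(A ∩ B) ∩ C| = 0.616.
|(A ∩ B) ∖ C| = 4.2046 − 0.616 = 3.59.

3.59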